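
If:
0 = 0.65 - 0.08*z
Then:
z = 8.12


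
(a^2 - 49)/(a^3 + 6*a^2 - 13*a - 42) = (a - 7)/(a^2 - a - 6)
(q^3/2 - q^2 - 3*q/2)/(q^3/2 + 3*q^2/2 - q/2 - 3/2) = q*(q - 3)/(q^2 + 2*q - 3)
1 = 1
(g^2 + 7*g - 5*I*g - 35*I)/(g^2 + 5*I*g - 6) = (g^2 + g*(7 - 5*I) - 35*I)/(g^2 + 5*I*g - 6)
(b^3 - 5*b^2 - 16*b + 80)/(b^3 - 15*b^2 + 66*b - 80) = (b^2 - 16)/(b^2 - 10*b + 16)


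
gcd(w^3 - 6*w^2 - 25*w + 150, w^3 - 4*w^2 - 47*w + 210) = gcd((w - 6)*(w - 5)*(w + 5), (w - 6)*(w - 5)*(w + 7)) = w^2 - 11*w + 30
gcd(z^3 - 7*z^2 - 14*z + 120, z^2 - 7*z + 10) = z - 5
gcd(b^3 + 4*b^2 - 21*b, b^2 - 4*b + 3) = b - 3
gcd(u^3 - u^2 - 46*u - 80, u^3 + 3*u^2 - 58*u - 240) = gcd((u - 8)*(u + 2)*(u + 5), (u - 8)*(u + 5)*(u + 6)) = u^2 - 3*u - 40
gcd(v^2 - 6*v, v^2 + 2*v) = v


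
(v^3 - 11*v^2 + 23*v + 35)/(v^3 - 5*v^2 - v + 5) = (v - 7)/(v - 1)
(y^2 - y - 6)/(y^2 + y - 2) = (y - 3)/(y - 1)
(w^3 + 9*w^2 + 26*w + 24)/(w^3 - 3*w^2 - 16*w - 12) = (w^2 + 7*w + 12)/(w^2 - 5*w - 6)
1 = 1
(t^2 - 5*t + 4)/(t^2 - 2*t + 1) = (t - 4)/(t - 1)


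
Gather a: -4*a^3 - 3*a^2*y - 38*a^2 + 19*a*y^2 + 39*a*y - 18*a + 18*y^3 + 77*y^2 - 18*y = -4*a^3 + a^2*(-3*y - 38) + a*(19*y^2 + 39*y - 18) + 18*y^3 + 77*y^2 - 18*y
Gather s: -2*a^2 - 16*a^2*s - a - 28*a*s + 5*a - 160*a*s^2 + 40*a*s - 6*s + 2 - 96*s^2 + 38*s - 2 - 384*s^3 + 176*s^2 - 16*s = -2*a^2 + 4*a - 384*s^3 + s^2*(80 - 160*a) + s*(-16*a^2 + 12*a + 16)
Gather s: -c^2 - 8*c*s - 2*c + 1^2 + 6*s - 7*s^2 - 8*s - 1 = -c^2 - 2*c - 7*s^2 + s*(-8*c - 2)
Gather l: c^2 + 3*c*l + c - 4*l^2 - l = c^2 + c - 4*l^2 + l*(3*c - 1)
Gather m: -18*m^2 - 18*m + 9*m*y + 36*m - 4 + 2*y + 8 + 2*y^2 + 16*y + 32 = -18*m^2 + m*(9*y + 18) + 2*y^2 + 18*y + 36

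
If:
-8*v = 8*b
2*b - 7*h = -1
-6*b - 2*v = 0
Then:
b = 0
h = 1/7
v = 0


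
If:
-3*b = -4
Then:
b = 4/3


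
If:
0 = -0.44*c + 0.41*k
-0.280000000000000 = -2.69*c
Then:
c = 0.10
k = 0.11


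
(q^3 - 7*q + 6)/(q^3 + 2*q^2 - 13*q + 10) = (q + 3)/(q + 5)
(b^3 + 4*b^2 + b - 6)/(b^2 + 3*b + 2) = (b^2 + 2*b - 3)/(b + 1)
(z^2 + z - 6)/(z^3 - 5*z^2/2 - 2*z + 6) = 2*(z + 3)/(2*z^2 - z - 6)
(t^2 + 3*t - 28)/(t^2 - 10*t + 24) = (t + 7)/(t - 6)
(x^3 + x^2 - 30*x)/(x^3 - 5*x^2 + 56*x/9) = 9*(x^2 + x - 30)/(9*x^2 - 45*x + 56)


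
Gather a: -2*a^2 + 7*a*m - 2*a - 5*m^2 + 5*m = -2*a^2 + a*(7*m - 2) - 5*m^2 + 5*m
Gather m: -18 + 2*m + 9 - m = m - 9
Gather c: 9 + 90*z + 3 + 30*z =120*z + 12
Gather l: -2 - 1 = -3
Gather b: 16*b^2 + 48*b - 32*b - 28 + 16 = 16*b^2 + 16*b - 12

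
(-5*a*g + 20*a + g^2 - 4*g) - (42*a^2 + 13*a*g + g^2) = -42*a^2 - 18*a*g + 20*a - 4*g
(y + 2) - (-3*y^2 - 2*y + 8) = 3*y^2 + 3*y - 6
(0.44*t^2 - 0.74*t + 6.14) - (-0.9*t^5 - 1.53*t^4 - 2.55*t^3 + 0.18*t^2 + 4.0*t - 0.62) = 0.9*t^5 + 1.53*t^4 + 2.55*t^3 + 0.26*t^2 - 4.74*t + 6.76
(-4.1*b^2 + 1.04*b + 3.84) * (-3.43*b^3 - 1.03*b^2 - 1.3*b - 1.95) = 14.063*b^5 + 0.6558*b^4 - 8.9124*b^3 + 2.6878*b^2 - 7.02*b - 7.488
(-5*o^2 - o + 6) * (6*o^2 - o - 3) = -30*o^4 - o^3 + 52*o^2 - 3*o - 18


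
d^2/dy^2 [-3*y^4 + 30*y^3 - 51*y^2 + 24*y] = -36*y^2 + 180*y - 102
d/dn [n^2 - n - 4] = 2*n - 1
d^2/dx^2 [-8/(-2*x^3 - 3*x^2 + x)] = 16*(-3*x*(2*x + 1)*(2*x^2 + 3*x - 1) + (6*x^2 + 6*x - 1)^2)/(x^3*(2*x^2 + 3*x - 1)^3)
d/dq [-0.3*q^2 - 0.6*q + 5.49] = -0.6*q - 0.6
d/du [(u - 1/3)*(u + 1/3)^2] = (3*u + 1)*(9*u - 1)/9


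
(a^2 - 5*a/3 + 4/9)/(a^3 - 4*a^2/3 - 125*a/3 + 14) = (a - 4/3)/(a^2 - a - 42)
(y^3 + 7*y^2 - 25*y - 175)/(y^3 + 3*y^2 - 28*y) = (y^2 - 25)/(y*(y - 4))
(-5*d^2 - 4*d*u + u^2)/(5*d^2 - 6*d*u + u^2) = (d + u)/(-d + u)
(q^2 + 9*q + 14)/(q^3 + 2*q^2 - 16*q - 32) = (q + 7)/(q^2 - 16)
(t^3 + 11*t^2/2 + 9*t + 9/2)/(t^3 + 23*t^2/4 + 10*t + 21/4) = 2*(2*t + 3)/(4*t + 7)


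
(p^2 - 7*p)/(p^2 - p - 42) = p/(p + 6)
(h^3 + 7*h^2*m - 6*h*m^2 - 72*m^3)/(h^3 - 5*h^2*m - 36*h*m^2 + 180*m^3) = (h^2 + h*m - 12*m^2)/(h^2 - 11*h*m + 30*m^2)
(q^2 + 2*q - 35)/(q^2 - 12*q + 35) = (q + 7)/(q - 7)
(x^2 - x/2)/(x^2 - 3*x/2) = (2*x - 1)/(2*x - 3)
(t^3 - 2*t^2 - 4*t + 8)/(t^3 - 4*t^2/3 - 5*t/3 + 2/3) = 3*(t^2 - 4)/(3*t^2 + 2*t - 1)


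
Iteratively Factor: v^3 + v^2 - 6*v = (v - 2)*(v^2 + 3*v) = (v - 2)*(v + 3)*(v)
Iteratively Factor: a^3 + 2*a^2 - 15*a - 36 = (a + 3)*(a^2 - a - 12) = (a - 4)*(a + 3)*(a + 3)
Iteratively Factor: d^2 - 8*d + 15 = (d - 5)*(d - 3)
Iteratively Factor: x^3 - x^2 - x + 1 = (x - 1)*(x^2 - 1) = (x - 1)^2*(x + 1)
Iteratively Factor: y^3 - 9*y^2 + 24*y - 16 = (y - 4)*(y^2 - 5*y + 4) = (y - 4)^2*(y - 1)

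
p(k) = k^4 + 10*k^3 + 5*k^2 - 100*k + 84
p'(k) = 4*k^3 + 30*k^2 + 10*k - 100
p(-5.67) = 22.45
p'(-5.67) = 78.63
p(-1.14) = 191.37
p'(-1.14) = -78.34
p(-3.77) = 198.24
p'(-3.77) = 74.36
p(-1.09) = 187.40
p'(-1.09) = -80.44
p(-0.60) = 143.77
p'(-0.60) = -96.06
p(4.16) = 773.92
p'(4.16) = 748.73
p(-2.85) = 244.10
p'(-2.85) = 22.58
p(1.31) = -12.99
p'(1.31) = -26.42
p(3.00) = 180.00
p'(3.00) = 308.00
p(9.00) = 13440.00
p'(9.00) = 5336.00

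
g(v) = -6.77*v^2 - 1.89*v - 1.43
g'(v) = -13.54*v - 1.89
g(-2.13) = -28.12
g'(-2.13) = 26.95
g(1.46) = -18.62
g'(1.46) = -21.66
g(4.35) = -137.76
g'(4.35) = -60.79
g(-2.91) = -53.26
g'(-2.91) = 37.51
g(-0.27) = -1.41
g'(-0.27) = 1.77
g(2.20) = -38.35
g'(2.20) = -31.68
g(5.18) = -192.88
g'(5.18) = -72.03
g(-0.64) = -2.99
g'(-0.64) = 6.78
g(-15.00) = -1496.33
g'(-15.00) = 201.21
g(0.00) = -1.43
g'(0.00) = -1.89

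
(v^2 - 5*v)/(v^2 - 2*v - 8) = v*(5 - v)/(-v^2 + 2*v + 8)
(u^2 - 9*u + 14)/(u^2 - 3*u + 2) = (u - 7)/(u - 1)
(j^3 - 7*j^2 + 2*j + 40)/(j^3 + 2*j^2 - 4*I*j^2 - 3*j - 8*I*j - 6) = (j^2 - 9*j + 20)/(j^2 - 4*I*j - 3)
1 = 1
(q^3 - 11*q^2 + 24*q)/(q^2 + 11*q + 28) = q*(q^2 - 11*q + 24)/(q^2 + 11*q + 28)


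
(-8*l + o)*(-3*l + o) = 24*l^2 - 11*l*o + o^2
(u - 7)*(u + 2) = u^2 - 5*u - 14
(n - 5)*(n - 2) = n^2 - 7*n + 10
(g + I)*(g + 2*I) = g^2 + 3*I*g - 2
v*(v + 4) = v^2 + 4*v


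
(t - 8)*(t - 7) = t^2 - 15*t + 56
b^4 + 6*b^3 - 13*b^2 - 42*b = b*(b - 3)*(b + 2)*(b + 7)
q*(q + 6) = q^2 + 6*q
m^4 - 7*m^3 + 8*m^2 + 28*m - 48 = (m - 4)*(m - 3)*(m - 2)*(m + 2)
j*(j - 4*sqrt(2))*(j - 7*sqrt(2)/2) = j^3 - 15*sqrt(2)*j^2/2 + 28*j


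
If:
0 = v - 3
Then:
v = 3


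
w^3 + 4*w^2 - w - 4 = (w - 1)*(w + 1)*(w + 4)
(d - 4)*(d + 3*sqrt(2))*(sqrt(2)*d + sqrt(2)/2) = sqrt(2)*d^3 - 7*sqrt(2)*d^2/2 + 6*d^2 - 21*d - 2*sqrt(2)*d - 12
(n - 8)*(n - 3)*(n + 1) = n^3 - 10*n^2 + 13*n + 24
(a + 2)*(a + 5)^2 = a^3 + 12*a^2 + 45*a + 50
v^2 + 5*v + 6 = (v + 2)*(v + 3)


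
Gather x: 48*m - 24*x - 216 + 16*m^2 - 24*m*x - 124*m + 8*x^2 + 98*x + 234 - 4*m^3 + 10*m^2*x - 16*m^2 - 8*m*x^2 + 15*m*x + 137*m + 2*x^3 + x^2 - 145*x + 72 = -4*m^3 + 61*m + 2*x^3 + x^2*(9 - 8*m) + x*(10*m^2 - 9*m - 71) + 90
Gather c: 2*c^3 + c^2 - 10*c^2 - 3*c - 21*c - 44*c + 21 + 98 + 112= 2*c^3 - 9*c^2 - 68*c + 231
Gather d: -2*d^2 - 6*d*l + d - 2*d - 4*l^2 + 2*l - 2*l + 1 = -2*d^2 + d*(-6*l - 1) - 4*l^2 + 1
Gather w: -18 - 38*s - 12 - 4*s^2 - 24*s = -4*s^2 - 62*s - 30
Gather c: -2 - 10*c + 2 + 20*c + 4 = 10*c + 4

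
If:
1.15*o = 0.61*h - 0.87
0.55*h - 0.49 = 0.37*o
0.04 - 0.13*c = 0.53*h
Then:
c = -2.11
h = 0.59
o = -0.44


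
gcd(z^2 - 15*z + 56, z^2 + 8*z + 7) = 1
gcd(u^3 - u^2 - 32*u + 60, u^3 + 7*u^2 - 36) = u^2 + 4*u - 12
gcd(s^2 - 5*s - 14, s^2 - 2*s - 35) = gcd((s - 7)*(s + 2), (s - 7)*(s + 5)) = s - 7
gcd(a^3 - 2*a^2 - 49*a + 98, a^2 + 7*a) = a + 7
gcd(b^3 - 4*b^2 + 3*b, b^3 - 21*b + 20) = b - 1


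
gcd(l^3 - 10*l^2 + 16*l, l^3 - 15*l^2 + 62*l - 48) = l - 8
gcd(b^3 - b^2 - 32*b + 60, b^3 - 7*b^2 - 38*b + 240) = b^2 + b - 30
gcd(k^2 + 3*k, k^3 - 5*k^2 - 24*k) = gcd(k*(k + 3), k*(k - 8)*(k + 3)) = k^2 + 3*k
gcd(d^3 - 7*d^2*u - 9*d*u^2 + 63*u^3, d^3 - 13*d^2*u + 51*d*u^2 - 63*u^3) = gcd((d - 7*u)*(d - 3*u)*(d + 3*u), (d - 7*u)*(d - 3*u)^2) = d^2 - 10*d*u + 21*u^2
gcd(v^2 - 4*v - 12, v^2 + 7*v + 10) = v + 2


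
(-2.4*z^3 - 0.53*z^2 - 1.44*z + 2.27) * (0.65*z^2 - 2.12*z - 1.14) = -1.56*z^5 + 4.7435*z^4 + 2.9236*z^3 + 5.1325*z^2 - 3.1708*z - 2.5878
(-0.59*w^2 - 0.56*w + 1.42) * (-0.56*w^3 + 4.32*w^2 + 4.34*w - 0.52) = 0.3304*w^5 - 2.2352*w^4 - 5.775*w^3 + 4.0108*w^2 + 6.454*w - 0.7384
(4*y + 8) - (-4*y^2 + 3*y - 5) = 4*y^2 + y + 13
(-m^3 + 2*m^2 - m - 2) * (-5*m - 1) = 5*m^4 - 9*m^3 + 3*m^2 + 11*m + 2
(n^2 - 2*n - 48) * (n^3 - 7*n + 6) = n^5 - 2*n^4 - 55*n^3 + 20*n^2 + 324*n - 288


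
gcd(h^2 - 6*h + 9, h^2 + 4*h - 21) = h - 3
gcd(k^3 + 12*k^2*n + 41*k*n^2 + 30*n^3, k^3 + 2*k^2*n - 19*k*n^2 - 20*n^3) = k^2 + 6*k*n + 5*n^2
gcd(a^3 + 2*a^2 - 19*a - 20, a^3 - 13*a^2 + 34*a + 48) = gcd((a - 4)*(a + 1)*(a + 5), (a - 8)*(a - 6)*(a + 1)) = a + 1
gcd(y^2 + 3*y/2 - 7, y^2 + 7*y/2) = y + 7/2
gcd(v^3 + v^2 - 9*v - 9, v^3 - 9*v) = v^2 - 9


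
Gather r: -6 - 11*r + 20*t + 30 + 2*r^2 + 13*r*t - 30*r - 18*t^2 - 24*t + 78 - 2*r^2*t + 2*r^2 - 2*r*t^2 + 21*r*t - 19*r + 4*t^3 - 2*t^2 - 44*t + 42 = r^2*(4 - 2*t) + r*(-2*t^2 + 34*t - 60) + 4*t^3 - 20*t^2 - 48*t + 144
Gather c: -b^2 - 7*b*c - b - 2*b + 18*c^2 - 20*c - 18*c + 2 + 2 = -b^2 - 3*b + 18*c^2 + c*(-7*b - 38) + 4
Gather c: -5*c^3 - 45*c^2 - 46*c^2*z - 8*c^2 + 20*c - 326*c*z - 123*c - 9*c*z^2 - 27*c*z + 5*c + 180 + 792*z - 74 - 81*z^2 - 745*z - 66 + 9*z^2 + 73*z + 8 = -5*c^3 + c^2*(-46*z - 53) + c*(-9*z^2 - 353*z - 98) - 72*z^2 + 120*z + 48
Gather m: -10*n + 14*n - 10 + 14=4*n + 4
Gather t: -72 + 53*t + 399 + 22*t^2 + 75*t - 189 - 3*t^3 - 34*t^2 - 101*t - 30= -3*t^3 - 12*t^2 + 27*t + 108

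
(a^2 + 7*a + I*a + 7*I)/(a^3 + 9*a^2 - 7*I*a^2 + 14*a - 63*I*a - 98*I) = (a + I)/(a^2 + a*(2 - 7*I) - 14*I)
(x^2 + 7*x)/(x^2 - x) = (x + 7)/(x - 1)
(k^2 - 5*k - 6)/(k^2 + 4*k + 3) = (k - 6)/(k + 3)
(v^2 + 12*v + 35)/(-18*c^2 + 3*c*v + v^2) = (v^2 + 12*v + 35)/(-18*c^2 + 3*c*v + v^2)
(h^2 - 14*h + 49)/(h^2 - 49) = (h - 7)/(h + 7)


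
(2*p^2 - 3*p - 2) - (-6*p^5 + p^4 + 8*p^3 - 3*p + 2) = 6*p^5 - p^4 - 8*p^3 + 2*p^2 - 4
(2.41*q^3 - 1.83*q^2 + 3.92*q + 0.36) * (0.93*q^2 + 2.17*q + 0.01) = 2.2413*q^5 + 3.5278*q^4 - 0.3014*q^3 + 8.8229*q^2 + 0.8204*q + 0.0036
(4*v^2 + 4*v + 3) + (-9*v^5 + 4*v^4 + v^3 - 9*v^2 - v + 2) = -9*v^5 + 4*v^4 + v^3 - 5*v^2 + 3*v + 5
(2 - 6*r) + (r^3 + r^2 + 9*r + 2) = r^3 + r^2 + 3*r + 4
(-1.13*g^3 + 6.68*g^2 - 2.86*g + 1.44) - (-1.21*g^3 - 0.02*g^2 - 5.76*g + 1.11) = 0.0800000000000001*g^3 + 6.7*g^2 + 2.9*g + 0.33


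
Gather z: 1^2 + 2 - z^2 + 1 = 4 - z^2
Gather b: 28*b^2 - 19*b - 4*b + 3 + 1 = 28*b^2 - 23*b + 4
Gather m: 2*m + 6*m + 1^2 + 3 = 8*m + 4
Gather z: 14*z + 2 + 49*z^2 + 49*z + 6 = 49*z^2 + 63*z + 8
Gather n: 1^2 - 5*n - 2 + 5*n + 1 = 0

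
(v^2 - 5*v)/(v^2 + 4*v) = (v - 5)/(v + 4)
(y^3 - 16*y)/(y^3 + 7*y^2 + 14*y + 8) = y*(y - 4)/(y^2 + 3*y + 2)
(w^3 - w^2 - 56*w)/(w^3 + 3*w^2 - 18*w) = (w^2 - w - 56)/(w^2 + 3*w - 18)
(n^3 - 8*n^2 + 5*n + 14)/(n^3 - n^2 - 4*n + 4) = (n^2 - 6*n - 7)/(n^2 + n - 2)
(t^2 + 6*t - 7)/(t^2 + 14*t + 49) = (t - 1)/(t + 7)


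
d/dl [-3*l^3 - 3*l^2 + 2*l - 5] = -9*l^2 - 6*l + 2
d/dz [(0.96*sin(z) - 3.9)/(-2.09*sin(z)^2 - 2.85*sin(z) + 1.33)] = 0.123114804555248*(2.0064*sin(z)^2 - 16.302*sin(z) - 9.8382)*cos(z)/(0.733333333333333*sin(z)^2 + 1.0*sin(z) - 0.466666666666667)^2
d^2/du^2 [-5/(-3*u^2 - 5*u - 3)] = 10*(-9*u^2 - 15*u + (6*u + 5)^2 - 9)/(3*u^2 + 5*u + 3)^3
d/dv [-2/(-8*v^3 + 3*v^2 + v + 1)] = 2*(-24*v^2 + 6*v + 1)/(-8*v^3 + 3*v^2 + v + 1)^2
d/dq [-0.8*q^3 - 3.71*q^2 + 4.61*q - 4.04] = -2.4*q^2 - 7.42*q + 4.61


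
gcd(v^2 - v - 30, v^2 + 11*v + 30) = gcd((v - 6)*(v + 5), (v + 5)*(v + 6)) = v + 5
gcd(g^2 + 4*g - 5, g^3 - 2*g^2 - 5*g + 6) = g - 1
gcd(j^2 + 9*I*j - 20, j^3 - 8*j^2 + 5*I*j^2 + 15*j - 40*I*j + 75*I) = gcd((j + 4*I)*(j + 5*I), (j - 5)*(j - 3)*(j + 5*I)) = j + 5*I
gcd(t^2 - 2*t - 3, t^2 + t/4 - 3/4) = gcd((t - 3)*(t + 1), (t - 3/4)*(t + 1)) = t + 1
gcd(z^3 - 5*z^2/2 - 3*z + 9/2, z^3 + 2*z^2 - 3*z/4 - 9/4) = z^2 + z/2 - 3/2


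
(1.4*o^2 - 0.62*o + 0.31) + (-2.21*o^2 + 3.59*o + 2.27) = -0.81*o^2 + 2.97*o + 2.58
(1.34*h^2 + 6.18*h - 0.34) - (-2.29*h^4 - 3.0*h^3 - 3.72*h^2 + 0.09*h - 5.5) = 2.29*h^4 + 3.0*h^3 + 5.06*h^2 + 6.09*h + 5.16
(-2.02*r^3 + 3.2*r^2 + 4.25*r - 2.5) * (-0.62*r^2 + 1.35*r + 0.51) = 1.2524*r^5 - 4.711*r^4 + 0.654800000000001*r^3 + 8.9195*r^2 - 1.2075*r - 1.275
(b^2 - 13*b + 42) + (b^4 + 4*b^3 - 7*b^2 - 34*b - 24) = b^4 + 4*b^3 - 6*b^2 - 47*b + 18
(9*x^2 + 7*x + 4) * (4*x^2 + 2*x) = 36*x^4 + 46*x^3 + 30*x^2 + 8*x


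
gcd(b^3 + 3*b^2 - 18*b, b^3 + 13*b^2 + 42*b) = b^2 + 6*b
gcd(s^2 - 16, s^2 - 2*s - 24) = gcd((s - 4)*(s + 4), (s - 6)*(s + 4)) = s + 4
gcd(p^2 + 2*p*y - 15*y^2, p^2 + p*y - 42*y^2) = 1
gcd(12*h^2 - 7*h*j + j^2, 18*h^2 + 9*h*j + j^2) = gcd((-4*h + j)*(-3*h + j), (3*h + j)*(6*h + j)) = 1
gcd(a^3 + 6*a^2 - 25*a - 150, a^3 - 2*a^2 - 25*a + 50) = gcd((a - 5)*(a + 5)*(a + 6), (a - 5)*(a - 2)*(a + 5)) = a^2 - 25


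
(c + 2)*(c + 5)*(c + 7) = c^3 + 14*c^2 + 59*c + 70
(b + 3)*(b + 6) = b^2 + 9*b + 18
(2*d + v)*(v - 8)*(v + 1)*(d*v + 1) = 2*d^2*v^3 - 14*d^2*v^2 - 16*d^2*v + d*v^4 - 7*d*v^3 - 6*d*v^2 - 14*d*v - 16*d + v^3 - 7*v^2 - 8*v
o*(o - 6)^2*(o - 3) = o^4 - 15*o^3 + 72*o^2 - 108*o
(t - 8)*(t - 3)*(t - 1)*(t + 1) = t^4 - 11*t^3 + 23*t^2 + 11*t - 24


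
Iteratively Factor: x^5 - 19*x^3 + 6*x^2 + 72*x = (x - 3)*(x^4 + 3*x^3 - 10*x^2 - 24*x) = (x - 3)^2*(x^3 + 6*x^2 + 8*x) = (x - 3)^2*(x + 4)*(x^2 + 2*x) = (x - 3)^2*(x + 2)*(x + 4)*(x)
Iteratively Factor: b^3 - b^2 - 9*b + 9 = (b - 3)*(b^2 + 2*b - 3) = (b - 3)*(b + 3)*(b - 1)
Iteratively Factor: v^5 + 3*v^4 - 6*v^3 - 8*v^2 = (v)*(v^4 + 3*v^3 - 6*v^2 - 8*v) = v*(v + 4)*(v^3 - v^2 - 2*v) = v^2*(v + 4)*(v^2 - v - 2) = v^2*(v + 1)*(v + 4)*(v - 2)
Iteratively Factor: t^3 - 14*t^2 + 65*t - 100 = (t - 5)*(t^2 - 9*t + 20) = (t - 5)*(t - 4)*(t - 5)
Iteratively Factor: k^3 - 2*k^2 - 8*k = (k)*(k^2 - 2*k - 8) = k*(k - 4)*(k + 2)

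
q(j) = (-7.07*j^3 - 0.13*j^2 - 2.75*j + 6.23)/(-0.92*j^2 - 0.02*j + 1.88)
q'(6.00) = 7.14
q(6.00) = 49.17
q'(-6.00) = 6.99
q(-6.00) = -49.65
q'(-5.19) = 6.69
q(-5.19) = -44.10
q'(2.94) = 4.09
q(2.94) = 29.79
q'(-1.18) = -167.41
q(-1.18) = 33.59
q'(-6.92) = 7.19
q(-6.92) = -56.18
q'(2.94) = 4.09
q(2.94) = 29.79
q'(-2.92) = 1.93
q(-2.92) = -32.03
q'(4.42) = 6.58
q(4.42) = 38.25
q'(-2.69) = -0.28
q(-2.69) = -31.82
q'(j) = (1.84*j + 0.02)*(-7.07*j^3 - 0.13*j^2 - 2.75*j + 6.23)/(-0.92*j^2 - 0.02*j + 1.88)^2 + (-21.21*j^2 - 0.26*j - 2.75)/(-0.92*j^2 - 0.02*j + 1.88)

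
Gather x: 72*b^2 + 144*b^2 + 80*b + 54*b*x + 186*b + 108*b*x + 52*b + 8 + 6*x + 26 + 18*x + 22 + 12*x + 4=216*b^2 + 318*b + x*(162*b + 36) + 60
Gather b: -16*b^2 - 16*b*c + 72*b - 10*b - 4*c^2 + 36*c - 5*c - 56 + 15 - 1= -16*b^2 + b*(62 - 16*c) - 4*c^2 + 31*c - 42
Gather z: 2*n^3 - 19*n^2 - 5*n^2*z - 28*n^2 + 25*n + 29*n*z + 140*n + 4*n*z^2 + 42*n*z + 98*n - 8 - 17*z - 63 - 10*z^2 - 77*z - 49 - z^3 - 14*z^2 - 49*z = 2*n^3 - 47*n^2 + 263*n - z^3 + z^2*(4*n - 24) + z*(-5*n^2 + 71*n - 143) - 120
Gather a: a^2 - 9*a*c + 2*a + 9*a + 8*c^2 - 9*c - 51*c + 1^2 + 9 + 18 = a^2 + a*(11 - 9*c) + 8*c^2 - 60*c + 28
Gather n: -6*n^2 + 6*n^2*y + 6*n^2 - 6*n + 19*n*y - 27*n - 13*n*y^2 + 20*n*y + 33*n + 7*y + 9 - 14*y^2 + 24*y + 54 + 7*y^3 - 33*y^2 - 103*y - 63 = 6*n^2*y + n*(-13*y^2 + 39*y) + 7*y^3 - 47*y^2 - 72*y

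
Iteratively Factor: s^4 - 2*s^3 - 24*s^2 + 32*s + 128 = (s + 4)*(s^3 - 6*s^2 + 32) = (s - 4)*(s + 4)*(s^2 - 2*s - 8) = (s - 4)*(s + 2)*(s + 4)*(s - 4)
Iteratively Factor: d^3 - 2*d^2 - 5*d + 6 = (d - 1)*(d^2 - d - 6) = (d - 1)*(d + 2)*(d - 3)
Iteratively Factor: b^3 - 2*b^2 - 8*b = (b + 2)*(b^2 - 4*b) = (b - 4)*(b + 2)*(b)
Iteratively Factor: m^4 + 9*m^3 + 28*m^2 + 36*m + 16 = (m + 2)*(m^3 + 7*m^2 + 14*m + 8) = (m + 1)*(m + 2)*(m^2 + 6*m + 8) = (m + 1)*(m + 2)^2*(m + 4)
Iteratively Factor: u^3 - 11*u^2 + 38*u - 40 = (u - 4)*(u^2 - 7*u + 10) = (u - 5)*(u - 4)*(u - 2)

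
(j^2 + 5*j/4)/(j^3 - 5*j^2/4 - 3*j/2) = (4*j + 5)/(4*j^2 - 5*j - 6)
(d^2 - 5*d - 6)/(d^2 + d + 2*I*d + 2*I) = (d - 6)/(d + 2*I)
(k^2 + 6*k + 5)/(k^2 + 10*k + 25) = (k + 1)/(k + 5)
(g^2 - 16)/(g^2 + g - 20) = (g + 4)/(g + 5)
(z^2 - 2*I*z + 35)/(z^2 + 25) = (z - 7*I)/(z - 5*I)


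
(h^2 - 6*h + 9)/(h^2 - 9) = (h - 3)/(h + 3)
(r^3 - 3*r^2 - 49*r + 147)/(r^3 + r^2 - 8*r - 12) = (r^2 - 49)/(r^2 + 4*r + 4)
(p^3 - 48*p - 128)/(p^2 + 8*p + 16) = p - 8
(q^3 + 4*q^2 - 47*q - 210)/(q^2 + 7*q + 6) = (q^2 - 2*q - 35)/(q + 1)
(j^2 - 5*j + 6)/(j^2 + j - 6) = (j - 3)/(j + 3)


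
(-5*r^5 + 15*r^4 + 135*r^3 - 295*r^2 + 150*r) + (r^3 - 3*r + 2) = -5*r^5 + 15*r^4 + 136*r^3 - 295*r^2 + 147*r + 2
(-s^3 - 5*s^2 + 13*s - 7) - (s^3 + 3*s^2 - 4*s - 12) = -2*s^3 - 8*s^2 + 17*s + 5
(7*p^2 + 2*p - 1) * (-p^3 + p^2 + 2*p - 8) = -7*p^5 + 5*p^4 + 17*p^3 - 53*p^2 - 18*p + 8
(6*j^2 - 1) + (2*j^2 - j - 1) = 8*j^2 - j - 2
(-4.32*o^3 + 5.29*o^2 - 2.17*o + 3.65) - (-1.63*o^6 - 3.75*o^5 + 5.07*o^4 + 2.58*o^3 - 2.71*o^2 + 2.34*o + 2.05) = 1.63*o^6 + 3.75*o^5 - 5.07*o^4 - 6.9*o^3 + 8.0*o^2 - 4.51*o + 1.6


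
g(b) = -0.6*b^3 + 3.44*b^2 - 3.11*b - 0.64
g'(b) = -1.8*b^2 + 6.88*b - 3.11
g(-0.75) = 3.88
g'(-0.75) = -9.28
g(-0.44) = 1.45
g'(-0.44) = -6.49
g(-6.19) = 292.72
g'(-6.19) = -114.67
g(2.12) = 2.51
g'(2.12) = 3.39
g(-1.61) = 15.79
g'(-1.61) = -18.85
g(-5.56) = 226.12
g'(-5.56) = -97.01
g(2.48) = 3.65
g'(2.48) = 2.88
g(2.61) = 4.01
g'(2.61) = 2.59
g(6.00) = -25.06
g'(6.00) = -26.63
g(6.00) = -25.06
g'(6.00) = -26.63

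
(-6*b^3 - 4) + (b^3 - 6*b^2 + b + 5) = -5*b^3 - 6*b^2 + b + 1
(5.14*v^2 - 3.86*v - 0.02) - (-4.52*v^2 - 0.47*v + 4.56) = 9.66*v^2 - 3.39*v - 4.58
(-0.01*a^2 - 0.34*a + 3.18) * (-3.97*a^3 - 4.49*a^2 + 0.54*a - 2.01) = 0.0397*a^5 + 1.3947*a^4 - 11.1034*a^3 - 14.4417*a^2 + 2.4006*a - 6.3918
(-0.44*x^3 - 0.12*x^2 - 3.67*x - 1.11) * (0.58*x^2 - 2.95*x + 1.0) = -0.2552*x^5 + 1.2284*x^4 - 2.2146*x^3 + 10.0627*x^2 - 0.395499999999999*x - 1.11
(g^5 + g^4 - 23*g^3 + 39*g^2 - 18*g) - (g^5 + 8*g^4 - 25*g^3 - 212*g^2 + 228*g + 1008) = -7*g^4 + 2*g^3 + 251*g^2 - 246*g - 1008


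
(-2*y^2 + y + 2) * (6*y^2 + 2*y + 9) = -12*y^4 + 2*y^3 - 4*y^2 + 13*y + 18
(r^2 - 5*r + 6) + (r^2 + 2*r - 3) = 2*r^2 - 3*r + 3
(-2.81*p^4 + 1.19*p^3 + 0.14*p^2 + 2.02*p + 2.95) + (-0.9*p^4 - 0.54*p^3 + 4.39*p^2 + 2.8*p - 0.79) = -3.71*p^4 + 0.65*p^3 + 4.53*p^2 + 4.82*p + 2.16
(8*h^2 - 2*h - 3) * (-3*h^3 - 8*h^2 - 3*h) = -24*h^5 - 58*h^4 + h^3 + 30*h^2 + 9*h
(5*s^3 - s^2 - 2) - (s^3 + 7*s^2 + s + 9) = 4*s^3 - 8*s^2 - s - 11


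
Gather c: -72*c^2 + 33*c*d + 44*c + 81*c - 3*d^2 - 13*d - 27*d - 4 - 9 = -72*c^2 + c*(33*d + 125) - 3*d^2 - 40*d - 13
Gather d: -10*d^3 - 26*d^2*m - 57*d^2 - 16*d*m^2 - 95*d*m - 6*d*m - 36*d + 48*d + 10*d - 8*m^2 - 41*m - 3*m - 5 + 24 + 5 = -10*d^3 + d^2*(-26*m - 57) + d*(-16*m^2 - 101*m + 22) - 8*m^2 - 44*m + 24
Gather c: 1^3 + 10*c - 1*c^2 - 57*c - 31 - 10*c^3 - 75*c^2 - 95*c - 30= -10*c^3 - 76*c^2 - 142*c - 60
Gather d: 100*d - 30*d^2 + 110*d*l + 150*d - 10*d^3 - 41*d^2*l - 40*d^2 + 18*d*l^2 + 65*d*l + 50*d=-10*d^3 + d^2*(-41*l - 70) + d*(18*l^2 + 175*l + 300)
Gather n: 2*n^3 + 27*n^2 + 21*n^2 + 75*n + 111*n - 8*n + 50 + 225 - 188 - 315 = 2*n^3 + 48*n^2 + 178*n - 228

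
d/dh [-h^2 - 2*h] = -2*h - 2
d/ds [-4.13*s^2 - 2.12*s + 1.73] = -8.26*s - 2.12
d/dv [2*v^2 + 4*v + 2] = 4*v + 4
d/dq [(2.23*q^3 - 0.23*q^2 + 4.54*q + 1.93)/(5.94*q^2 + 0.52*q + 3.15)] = (13.2462*q^4 + 2.3192*q^3 - 6.0137*q^2 - 24.3774*q + 13.2974)/(35.2836*q^4 + 6.1776*q^3 + 37.6924*q^2 + 3.276*q + 9.9225)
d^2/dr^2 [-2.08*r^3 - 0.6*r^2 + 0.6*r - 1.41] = -12.48*r - 1.2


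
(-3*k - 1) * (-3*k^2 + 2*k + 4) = 9*k^3 - 3*k^2 - 14*k - 4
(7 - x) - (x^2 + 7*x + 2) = -x^2 - 8*x + 5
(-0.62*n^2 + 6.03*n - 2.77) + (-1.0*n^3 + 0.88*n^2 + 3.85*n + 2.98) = -1.0*n^3 + 0.26*n^2 + 9.88*n + 0.21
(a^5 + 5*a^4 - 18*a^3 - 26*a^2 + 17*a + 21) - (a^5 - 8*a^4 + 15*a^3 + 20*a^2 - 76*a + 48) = 13*a^4 - 33*a^3 - 46*a^2 + 93*a - 27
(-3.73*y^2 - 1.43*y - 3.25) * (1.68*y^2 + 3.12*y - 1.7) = -6.2664*y^4 - 14.04*y^3 - 3.5806*y^2 - 7.709*y + 5.525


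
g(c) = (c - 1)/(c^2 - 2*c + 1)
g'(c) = (2 - 2*c)*(c - 1)/(c^2 - 2*c + 1)^2 + 1/(c^2 - 2*c + 1) = -1/(c^2 - 2*c + 1)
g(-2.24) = -0.31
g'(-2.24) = -0.10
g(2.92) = 0.52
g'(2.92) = -0.27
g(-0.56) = -0.64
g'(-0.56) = -0.41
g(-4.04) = -0.20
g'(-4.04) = -0.04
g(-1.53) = -0.40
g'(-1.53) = -0.16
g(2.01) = 0.99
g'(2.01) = -0.98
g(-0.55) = -0.65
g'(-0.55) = -0.42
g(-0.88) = -0.53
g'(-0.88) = -0.28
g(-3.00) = -0.25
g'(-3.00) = -0.06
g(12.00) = 0.09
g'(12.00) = -0.00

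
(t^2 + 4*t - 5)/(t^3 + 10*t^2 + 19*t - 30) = 1/(t + 6)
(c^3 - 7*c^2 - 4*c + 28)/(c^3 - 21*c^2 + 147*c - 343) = (c^2 - 4)/(c^2 - 14*c + 49)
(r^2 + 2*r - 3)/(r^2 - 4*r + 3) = (r + 3)/(r - 3)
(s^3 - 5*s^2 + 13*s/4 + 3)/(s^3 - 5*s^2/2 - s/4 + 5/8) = 2*(2*s^2 - 11*s + 12)/(4*s^2 - 12*s + 5)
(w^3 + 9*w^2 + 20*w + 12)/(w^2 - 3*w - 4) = (w^2 + 8*w + 12)/(w - 4)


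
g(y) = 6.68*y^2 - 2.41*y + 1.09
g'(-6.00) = -82.57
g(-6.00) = 256.03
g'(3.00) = 37.67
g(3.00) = 53.98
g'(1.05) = 11.62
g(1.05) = 5.92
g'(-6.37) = -87.51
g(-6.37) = 287.50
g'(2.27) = 27.92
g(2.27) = 30.04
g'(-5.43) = -74.95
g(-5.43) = 211.14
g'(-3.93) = -54.91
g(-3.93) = 113.73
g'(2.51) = 31.12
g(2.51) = 37.13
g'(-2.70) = -38.48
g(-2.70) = 56.29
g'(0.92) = 9.88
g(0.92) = 4.53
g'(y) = 13.36*y - 2.41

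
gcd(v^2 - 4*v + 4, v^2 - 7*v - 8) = 1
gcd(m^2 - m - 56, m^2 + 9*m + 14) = m + 7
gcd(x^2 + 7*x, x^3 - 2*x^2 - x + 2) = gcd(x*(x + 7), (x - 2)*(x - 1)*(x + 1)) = 1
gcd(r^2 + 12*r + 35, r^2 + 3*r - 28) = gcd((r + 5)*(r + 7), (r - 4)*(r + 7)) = r + 7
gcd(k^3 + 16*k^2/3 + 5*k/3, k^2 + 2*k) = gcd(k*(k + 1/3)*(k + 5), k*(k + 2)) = k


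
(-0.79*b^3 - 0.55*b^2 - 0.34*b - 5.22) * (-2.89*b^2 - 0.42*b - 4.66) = 2.2831*b^5 + 1.9213*b^4 + 4.895*b^3 + 17.7916*b^2 + 3.7768*b + 24.3252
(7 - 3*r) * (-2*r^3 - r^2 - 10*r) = 6*r^4 - 11*r^3 + 23*r^2 - 70*r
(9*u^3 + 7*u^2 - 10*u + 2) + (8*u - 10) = 9*u^3 + 7*u^2 - 2*u - 8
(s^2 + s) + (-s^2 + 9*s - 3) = 10*s - 3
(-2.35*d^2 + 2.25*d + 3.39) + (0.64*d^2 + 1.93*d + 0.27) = -1.71*d^2 + 4.18*d + 3.66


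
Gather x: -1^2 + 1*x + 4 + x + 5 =2*x + 8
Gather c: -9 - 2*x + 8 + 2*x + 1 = 0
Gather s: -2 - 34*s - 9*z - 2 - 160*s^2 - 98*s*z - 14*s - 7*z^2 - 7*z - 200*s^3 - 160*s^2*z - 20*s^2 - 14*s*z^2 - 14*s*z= -200*s^3 + s^2*(-160*z - 180) + s*(-14*z^2 - 112*z - 48) - 7*z^2 - 16*z - 4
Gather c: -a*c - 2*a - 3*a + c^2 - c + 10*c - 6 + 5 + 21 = -5*a + c^2 + c*(9 - a) + 20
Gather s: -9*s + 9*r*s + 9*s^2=9*s^2 + s*(9*r - 9)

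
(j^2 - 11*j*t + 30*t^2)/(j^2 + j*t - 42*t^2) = (j - 5*t)/(j + 7*t)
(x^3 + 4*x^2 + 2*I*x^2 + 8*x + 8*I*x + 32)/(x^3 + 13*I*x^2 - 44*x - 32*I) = (x^2 + 2*x*(2 - I) - 8*I)/(x^2 + 9*I*x - 8)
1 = 1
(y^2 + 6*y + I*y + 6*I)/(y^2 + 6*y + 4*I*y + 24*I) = (y + I)/(y + 4*I)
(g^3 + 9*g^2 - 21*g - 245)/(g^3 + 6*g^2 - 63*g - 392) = (g - 5)/(g - 8)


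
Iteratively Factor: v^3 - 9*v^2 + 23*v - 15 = (v - 1)*(v^2 - 8*v + 15) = (v - 3)*(v - 1)*(v - 5)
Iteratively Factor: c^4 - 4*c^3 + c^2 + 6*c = (c + 1)*(c^3 - 5*c^2 + 6*c) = c*(c + 1)*(c^2 - 5*c + 6) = c*(c - 3)*(c + 1)*(c - 2)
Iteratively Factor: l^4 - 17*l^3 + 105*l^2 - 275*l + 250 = (l - 5)*(l^3 - 12*l^2 + 45*l - 50) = (l - 5)^2*(l^2 - 7*l + 10) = (l - 5)^2*(l - 2)*(l - 5)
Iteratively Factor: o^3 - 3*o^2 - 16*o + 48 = (o - 3)*(o^2 - 16) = (o - 3)*(o + 4)*(o - 4)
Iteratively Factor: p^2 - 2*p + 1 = (p - 1)*(p - 1)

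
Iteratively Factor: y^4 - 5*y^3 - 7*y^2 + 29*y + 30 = (y + 2)*(y^3 - 7*y^2 + 7*y + 15) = (y - 3)*(y + 2)*(y^2 - 4*y - 5) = (y - 3)*(y + 1)*(y + 2)*(y - 5)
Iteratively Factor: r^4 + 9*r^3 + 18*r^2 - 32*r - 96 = (r + 3)*(r^3 + 6*r^2 - 32) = (r - 2)*(r + 3)*(r^2 + 8*r + 16) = (r - 2)*(r + 3)*(r + 4)*(r + 4)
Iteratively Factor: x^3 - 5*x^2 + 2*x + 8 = (x + 1)*(x^2 - 6*x + 8) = (x - 2)*(x + 1)*(x - 4)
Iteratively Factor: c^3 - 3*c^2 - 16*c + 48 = (c - 3)*(c^2 - 16) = (c - 3)*(c + 4)*(c - 4)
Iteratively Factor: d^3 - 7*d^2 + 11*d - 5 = (d - 5)*(d^2 - 2*d + 1) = (d - 5)*(d - 1)*(d - 1)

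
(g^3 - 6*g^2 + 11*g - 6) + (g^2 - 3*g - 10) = g^3 - 5*g^2 + 8*g - 16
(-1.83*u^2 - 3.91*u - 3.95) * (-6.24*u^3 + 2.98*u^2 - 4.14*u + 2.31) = 11.4192*u^5 + 18.945*u^4 + 20.5724*u^3 + 0.1891*u^2 + 7.3209*u - 9.1245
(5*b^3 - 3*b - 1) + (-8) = 5*b^3 - 3*b - 9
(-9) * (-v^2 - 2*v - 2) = 9*v^2 + 18*v + 18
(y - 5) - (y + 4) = -9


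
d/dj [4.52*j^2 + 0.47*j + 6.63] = 9.04*j + 0.47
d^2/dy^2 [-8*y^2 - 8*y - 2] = -16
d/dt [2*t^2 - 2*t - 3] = 4*t - 2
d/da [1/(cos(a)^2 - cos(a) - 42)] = (2*cos(a) - 1)*sin(a)/(sin(a)^2 + cos(a) + 41)^2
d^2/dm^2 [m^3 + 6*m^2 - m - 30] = 6*m + 12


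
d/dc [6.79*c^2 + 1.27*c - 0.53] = 13.58*c + 1.27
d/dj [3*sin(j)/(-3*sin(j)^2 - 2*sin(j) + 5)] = 3*(3*sin(j)^2 + 5)*cos(j)/((sin(j) - 1)^2*(3*sin(j) + 5)^2)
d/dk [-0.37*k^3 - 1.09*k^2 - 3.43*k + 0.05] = -1.11*k^2 - 2.18*k - 3.43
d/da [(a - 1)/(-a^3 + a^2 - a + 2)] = (-a^3 + a^2 - a + (a - 1)*(3*a^2 - 2*a + 1) + 2)/(a^3 - a^2 + a - 2)^2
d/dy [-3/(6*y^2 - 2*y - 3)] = 6*(6*y - 1)/(-6*y^2 + 2*y + 3)^2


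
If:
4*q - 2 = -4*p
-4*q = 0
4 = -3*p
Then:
No Solution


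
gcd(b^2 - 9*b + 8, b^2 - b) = b - 1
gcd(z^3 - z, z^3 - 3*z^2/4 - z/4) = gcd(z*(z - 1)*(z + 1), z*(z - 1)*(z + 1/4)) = z^2 - z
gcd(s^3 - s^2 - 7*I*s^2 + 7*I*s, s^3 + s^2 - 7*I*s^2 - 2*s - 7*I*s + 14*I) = s^2 + s*(-1 - 7*I) + 7*I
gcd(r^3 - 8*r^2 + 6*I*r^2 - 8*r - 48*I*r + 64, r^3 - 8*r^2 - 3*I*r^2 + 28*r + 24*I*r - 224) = r^2 + r*(-8 + 4*I) - 32*I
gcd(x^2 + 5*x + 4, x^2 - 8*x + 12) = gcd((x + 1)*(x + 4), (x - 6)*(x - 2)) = 1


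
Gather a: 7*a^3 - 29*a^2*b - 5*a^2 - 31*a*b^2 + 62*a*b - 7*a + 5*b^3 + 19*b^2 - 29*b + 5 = 7*a^3 + a^2*(-29*b - 5) + a*(-31*b^2 + 62*b - 7) + 5*b^3 + 19*b^2 - 29*b + 5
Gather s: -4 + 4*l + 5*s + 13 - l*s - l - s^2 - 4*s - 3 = 3*l - s^2 + s*(1 - l) + 6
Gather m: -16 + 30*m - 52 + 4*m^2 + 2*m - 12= 4*m^2 + 32*m - 80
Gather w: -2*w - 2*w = -4*w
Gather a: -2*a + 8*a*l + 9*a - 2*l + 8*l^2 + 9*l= a*(8*l + 7) + 8*l^2 + 7*l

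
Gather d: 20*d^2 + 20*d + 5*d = 20*d^2 + 25*d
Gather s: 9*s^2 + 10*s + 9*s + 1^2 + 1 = 9*s^2 + 19*s + 2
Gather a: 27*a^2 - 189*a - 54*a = 27*a^2 - 243*a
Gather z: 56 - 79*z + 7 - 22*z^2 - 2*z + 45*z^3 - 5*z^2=45*z^3 - 27*z^2 - 81*z + 63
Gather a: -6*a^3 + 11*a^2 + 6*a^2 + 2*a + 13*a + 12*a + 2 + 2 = -6*a^3 + 17*a^2 + 27*a + 4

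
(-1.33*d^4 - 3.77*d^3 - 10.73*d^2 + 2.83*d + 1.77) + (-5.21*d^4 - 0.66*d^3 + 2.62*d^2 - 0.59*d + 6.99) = -6.54*d^4 - 4.43*d^3 - 8.11*d^2 + 2.24*d + 8.76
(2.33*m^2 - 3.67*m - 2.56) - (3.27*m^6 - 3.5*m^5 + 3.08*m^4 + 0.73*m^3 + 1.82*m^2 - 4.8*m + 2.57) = -3.27*m^6 + 3.5*m^5 - 3.08*m^4 - 0.73*m^3 + 0.51*m^2 + 1.13*m - 5.13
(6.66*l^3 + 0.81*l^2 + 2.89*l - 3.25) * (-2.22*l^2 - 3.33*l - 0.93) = -14.7852*l^5 - 23.976*l^4 - 15.3069*l^3 - 3.162*l^2 + 8.1348*l + 3.0225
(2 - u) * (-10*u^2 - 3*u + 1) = 10*u^3 - 17*u^2 - 7*u + 2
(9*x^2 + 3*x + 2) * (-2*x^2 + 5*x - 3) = -18*x^4 + 39*x^3 - 16*x^2 + x - 6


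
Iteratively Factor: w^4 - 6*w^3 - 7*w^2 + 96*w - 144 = (w - 3)*(w^3 - 3*w^2 - 16*w + 48) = (w - 4)*(w - 3)*(w^2 + w - 12) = (w - 4)*(w - 3)*(w + 4)*(w - 3)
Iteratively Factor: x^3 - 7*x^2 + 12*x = (x - 3)*(x^2 - 4*x) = (x - 4)*(x - 3)*(x)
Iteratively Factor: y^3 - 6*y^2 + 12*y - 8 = (y - 2)*(y^2 - 4*y + 4) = (y - 2)^2*(y - 2)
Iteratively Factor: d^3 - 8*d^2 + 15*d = (d - 5)*(d^2 - 3*d) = (d - 5)*(d - 3)*(d)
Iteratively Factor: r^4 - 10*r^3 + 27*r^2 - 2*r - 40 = (r - 4)*(r^3 - 6*r^2 + 3*r + 10) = (r - 5)*(r - 4)*(r^2 - r - 2) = (r - 5)*(r - 4)*(r - 2)*(r + 1)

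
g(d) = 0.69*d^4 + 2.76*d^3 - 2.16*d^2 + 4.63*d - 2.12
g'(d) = 2.76*d^3 + 8.28*d^2 - 4.32*d + 4.63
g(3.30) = 170.65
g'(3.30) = 179.73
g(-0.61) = -6.28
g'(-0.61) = 9.72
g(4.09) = 362.60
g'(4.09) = 314.30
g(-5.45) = 70.45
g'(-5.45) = -172.67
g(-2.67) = -47.35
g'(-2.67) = 22.66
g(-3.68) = -59.41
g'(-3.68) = -4.89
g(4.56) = 534.12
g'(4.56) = 418.80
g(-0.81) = -8.46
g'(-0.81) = 12.09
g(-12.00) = 9169.84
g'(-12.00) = -3520.49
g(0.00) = -2.12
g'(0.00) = 4.63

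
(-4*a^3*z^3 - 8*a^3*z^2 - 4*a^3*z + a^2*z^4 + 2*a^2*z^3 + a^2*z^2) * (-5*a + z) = 20*a^4*z^3 + 40*a^4*z^2 + 20*a^4*z - 9*a^3*z^4 - 18*a^3*z^3 - 9*a^3*z^2 + a^2*z^5 + 2*a^2*z^4 + a^2*z^3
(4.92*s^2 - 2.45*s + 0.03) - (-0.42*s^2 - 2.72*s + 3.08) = 5.34*s^2 + 0.27*s - 3.05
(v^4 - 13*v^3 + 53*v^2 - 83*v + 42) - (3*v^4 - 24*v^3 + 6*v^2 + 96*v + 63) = -2*v^4 + 11*v^3 + 47*v^2 - 179*v - 21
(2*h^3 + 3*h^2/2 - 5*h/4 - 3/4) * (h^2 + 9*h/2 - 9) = 2*h^5 + 21*h^4/2 - 25*h^3/2 - 159*h^2/8 + 63*h/8 + 27/4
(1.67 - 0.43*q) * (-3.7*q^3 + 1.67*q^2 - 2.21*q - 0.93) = 1.591*q^4 - 6.8971*q^3 + 3.7392*q^2 - 3.2908*q - 1.5531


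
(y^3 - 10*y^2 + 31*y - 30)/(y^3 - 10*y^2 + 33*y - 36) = (y^2 - 7*y + 10)/(y^2 - 7*y + 12)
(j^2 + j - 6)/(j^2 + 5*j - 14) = (j + 3)/(j + 7)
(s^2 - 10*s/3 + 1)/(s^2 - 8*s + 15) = (s - 1/3)/(s - 5)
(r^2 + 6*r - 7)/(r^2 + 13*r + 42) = (r - 1)/(r + 6)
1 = 1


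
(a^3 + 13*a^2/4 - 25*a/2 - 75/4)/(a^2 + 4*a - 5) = (4*a^2 - 7*a - 15)/(4*(a - 1))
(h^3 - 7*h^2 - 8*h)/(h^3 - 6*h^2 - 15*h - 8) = h/(h + 1)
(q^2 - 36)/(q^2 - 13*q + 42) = (q + 6)/(q - 7)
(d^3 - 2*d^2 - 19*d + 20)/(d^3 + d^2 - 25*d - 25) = (d^2 + 3*d - 4)/(d^2 + 6*d + 5)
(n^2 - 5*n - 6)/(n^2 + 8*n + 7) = (n - 6)/(n + 7)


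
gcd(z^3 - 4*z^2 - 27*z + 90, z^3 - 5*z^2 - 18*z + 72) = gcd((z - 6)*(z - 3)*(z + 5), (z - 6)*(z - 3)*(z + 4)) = z^2 - 9*z + 18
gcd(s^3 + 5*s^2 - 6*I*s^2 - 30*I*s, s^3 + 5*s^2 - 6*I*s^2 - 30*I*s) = s^3 + s^2*(5 - 6*I) - 30*I*s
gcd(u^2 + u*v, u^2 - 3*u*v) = u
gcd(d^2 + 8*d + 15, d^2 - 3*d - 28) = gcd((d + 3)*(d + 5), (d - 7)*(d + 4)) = 1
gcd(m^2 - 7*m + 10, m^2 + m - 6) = m - 2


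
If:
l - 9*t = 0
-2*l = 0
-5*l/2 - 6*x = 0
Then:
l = 0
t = 0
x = 0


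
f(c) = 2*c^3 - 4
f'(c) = 6*c^2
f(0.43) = -3.84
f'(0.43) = 1.11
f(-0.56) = -4.35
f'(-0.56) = 1.88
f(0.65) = -3.45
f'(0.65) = 2.54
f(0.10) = -4.00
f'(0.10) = 0.06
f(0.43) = -3.84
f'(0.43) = 1.11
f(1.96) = 11.06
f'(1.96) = 23.05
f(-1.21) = -7.54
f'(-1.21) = 8.78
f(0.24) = -3.97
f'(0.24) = 0.35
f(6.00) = 428.00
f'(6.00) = 216.00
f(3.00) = 50.00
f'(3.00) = 54.00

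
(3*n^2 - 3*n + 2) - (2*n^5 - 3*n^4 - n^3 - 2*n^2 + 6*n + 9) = -2*n^5 + 3*n^4 + n^3 + 5*n^2 - 9*n - 7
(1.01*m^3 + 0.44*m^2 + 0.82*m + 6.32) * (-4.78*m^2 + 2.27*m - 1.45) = -4.8278*m^5 + 0.1895*m^4 - 4.3853*m^3 - 28.9862*m^2 + 13.1574*m - 9.164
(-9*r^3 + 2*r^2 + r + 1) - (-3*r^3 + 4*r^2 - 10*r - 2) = -6*r^3 - 2*r^2 + 11*r + 3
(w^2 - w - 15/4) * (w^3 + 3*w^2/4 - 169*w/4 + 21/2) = w^5 - w^4/4 - 187*w^3/4 + 799*w^2/16 + 2367*w/16 - 315/8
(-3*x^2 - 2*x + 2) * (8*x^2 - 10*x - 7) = -24*x^4 + 14*x^3 + 57*x^2 - 6*x - 14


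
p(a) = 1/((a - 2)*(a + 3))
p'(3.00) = -0.19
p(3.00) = 0.17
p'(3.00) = -0.19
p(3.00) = 0.17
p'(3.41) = -0.10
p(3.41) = 0.11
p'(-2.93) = 40.81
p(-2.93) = -2.90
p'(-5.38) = 0.03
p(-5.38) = 0.06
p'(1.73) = -2.73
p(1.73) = -0.78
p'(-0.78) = 0.01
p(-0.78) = -0.16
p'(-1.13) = 0.04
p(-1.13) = -0.17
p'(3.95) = -0.05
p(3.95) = 0.07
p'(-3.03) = 222.21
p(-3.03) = 6.63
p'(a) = -1/((a - 2)*(a + 3)^2) - 1/((a - 2)^2*(a + 3)) = (-2*a - 1)/(a^4 + 2*a^3 - 11*a^2 - 12*a + 36)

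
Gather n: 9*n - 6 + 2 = 9*n - 4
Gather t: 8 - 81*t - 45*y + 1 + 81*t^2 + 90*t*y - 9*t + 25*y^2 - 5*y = 81*t^2 + t*(90*y - 90) + 25*y^2 - 50*y + 9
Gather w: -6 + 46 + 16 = 56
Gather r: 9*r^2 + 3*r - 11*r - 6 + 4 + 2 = 9*r^2 - 8*r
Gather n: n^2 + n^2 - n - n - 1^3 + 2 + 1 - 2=2*n^2 - 2*n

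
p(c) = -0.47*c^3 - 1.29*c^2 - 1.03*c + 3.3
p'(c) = -1.41*c^2 - 2.58*c - 1.03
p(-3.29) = 9.46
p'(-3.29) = -7.80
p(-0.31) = 3.51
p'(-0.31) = -0.37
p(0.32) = 2.82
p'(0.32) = -2.00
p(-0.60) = 3.56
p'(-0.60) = 0.01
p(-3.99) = 16.73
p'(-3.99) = -13.18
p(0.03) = 3.27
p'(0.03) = -1.11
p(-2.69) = 5.88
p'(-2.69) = -4.29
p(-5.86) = 59.62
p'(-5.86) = -34.33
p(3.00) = -24.09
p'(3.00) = -21.46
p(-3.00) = 7.47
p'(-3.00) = -5.98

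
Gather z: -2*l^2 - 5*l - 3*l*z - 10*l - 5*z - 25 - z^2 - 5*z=-2*l^2 - 15*l - z^2 + z*(-3*l - 10) - 25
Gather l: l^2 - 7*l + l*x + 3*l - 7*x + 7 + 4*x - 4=l^2 + l*(x - 4) - 3*x + 3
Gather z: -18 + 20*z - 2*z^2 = -2*z^2 + 20*z - 18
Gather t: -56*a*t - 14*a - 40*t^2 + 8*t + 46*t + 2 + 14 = -14*a - 40*t^2 + t*(54 - 56*a) + 16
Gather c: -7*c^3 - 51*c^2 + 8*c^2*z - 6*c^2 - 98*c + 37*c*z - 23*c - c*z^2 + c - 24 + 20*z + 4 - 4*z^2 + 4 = -7*c^3 + c^2*(8*z - 57) + c*(-z^2 + 37*z - 120) - 4*z^2 + 20*z - 16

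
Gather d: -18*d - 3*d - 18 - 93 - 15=-21*d - 126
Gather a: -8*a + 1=1 - 8*a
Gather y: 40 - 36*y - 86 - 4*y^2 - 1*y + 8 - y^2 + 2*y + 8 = -5*y^2 - 35*y - 30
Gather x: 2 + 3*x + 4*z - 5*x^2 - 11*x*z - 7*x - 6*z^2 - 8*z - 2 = -5*x^2 + x*(-11*z - 4) - 6*z^2 - 4*z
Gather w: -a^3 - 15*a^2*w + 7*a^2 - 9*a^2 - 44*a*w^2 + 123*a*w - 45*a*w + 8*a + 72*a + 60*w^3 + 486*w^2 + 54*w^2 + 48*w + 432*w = -a^3 - 2*a^2 + 80*a + 60*w^3 + w^2*(540 - 44*a) + w*(-15*a^2 + 78*a + 480)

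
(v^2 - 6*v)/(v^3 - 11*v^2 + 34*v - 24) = v/(v^2 - 5*v + 4)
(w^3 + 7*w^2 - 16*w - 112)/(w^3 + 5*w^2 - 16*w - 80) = (w + 7)/(w + 5)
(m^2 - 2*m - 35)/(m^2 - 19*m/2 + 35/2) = 2*(m + 5)/(2*m - 5)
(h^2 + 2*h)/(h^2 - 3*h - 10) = h/(h - 5)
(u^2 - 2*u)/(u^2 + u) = (u - 2)/(u + 1)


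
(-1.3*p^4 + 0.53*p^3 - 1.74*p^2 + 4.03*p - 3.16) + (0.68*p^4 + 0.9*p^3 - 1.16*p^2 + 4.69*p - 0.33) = -0.62*p^4 + 1.43*p^3 - 2.9*p^2 + 8.72*p - 3.49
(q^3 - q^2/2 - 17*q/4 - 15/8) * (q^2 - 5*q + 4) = q^5 - 11*q^4/2 + 9*q^3/4 + 139*q^2/8 - 61*q/8 - 15/2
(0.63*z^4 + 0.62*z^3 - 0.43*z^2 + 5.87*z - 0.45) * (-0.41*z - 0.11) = -0.2583*z^5 - 0.3235*z^4 + 0.1081*z^3 - 2.3594*z^2 - 0.4612*z + 0.0495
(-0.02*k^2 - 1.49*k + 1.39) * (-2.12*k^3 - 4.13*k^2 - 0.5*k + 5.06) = 0.0424*k^5 + 3.2414*k^4 + 3.2169*k^3 - 5.0969*k^2 - 8.2344*k + 7.0334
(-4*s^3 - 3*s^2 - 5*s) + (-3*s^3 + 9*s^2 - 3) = -7*s^3 + 6*s^2 - 5*s - 3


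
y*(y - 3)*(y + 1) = y^3 - 2*y^2 - 3*y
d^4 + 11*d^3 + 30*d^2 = d^2*(d + 5)*(d + 6)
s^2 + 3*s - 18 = (s - 3)*(s + 6)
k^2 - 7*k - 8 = (k - 8)*(k + 1)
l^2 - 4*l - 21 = (l - 7)*(l + 3)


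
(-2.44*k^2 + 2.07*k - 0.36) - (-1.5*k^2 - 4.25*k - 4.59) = -0.94*k^2 + 6.32*k + 4.23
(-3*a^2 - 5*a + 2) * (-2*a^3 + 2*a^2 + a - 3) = 6*a^5 + 4*a^4 - 17*a^3 + 8*a^2 + 17*a - 6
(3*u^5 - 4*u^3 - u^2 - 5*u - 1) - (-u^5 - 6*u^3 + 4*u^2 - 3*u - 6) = 4*u^5 + 2*u^3 - 5*u^2 - 2*u + 5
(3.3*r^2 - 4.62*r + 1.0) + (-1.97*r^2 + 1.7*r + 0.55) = 1.33*r^2 - 2.92*r + 1.55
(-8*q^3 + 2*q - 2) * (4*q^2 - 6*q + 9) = -32*q^5 + 48*q^4 - 64*q^3 - 20*q^2 + 30*q - 18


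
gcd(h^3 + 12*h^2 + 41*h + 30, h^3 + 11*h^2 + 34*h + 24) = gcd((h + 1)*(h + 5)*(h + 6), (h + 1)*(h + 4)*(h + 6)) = h^2 + 7*h + 6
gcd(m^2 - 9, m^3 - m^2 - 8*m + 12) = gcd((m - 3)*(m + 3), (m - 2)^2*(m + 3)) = m + 3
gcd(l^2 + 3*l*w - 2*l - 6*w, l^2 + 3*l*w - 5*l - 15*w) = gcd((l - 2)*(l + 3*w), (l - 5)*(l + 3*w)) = l + 3*w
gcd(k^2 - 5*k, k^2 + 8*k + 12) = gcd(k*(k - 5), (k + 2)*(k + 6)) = 1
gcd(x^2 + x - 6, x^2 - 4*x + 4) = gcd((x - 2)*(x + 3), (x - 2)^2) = x - 2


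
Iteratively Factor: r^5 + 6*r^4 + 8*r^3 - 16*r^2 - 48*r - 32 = (r + 2)*(r^4 + 4*r^3 - 16*r - 16) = (r + 2)^2*(r^3 + 2*r^2 - 4*r - 8) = (r + 2)^3*(r^2 - 4) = (r - 2)*(r + 2)^3*(r + 2)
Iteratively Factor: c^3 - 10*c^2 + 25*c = (c - 5)*(c^2 - 5*c) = c*(c - 5)*(c - 5)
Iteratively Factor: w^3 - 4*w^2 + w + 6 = (w - 3)*(w^2 - w - 2) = (w - 3)*(w + 1)*(w - 2)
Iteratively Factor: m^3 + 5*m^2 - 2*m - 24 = (m + 4)*(m^2 + m - 6) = (m - 2)*(m + 4)*(m + 3)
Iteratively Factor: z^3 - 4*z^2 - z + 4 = (z - 1)*(z^2 - 3*z - 4) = (z - 1)*(z + 1)*(z - 4)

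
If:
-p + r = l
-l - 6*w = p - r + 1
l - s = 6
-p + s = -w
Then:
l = s + 6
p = s - 1/6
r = 2*s + 35/6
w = -1/6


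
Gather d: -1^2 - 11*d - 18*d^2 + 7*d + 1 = -18*d^2 - 4*d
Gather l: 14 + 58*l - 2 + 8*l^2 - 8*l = 8*l^2 + 50*l + 12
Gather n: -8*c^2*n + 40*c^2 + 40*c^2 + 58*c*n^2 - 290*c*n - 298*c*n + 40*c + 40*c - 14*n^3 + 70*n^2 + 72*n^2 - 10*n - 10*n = 80*c^2 + 80*c - 14*n^3 + n^2*(58*c + 142) + n*(-8*c^2 - 588*c - 20)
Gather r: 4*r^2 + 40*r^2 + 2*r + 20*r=44*r^2 + 22*r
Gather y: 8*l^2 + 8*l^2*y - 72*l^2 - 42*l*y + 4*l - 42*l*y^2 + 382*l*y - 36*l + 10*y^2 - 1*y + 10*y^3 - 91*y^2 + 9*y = -64*l^2 - 32*l + 10*y^3 + y^2*(-42*l - 81) + y*(8*l^2 + 340*l + 8)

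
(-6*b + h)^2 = 36*b^2 - 12*b*h + h^2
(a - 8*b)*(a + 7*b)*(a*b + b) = a^3*b - a^2*b^2 + a^2*b - 56*a*b^3 - a*b^2 - 56*b^3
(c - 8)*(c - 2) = c^2 - 10*c + 16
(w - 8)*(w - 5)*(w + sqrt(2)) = w^3 - 13*w^2 + sqrt(2)*w^2 - 13*sqrt(2)*w + 40*w + 40*sqrt(2)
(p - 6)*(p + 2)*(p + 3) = p^3 - p^2 - 24*p - 36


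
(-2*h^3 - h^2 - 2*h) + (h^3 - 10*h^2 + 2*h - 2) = -h^3 - 11*h^2 - 2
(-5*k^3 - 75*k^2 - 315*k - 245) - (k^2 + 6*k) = -5*k^3 - 76*k^2 - 321*k - 245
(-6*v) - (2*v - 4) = 4 - 8*v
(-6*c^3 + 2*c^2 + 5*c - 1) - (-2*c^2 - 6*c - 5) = -6*c^3 + 4*c^2 + 11*c + 4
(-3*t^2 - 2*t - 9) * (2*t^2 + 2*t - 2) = -6*t^4 - 10*t^3 - 16*t^2 - 14*t + 18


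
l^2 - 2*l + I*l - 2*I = (l - 2)*(l + I)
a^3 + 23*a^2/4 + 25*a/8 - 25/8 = (a - 1/2)*(a + 5/4)*(a + 5)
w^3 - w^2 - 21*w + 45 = (w - 3)^2*(w + 5)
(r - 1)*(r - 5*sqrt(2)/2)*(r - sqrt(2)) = r^3 - 7*sqrt(2)*r^2/2 - r^2 + 7*sqrt(2)*r/2 + 5*r - 5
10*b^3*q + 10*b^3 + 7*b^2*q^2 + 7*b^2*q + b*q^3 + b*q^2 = (2*b + q)*(5*b + q)*(b*q + b)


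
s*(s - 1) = s^2 - s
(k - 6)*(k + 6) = k^2 - 36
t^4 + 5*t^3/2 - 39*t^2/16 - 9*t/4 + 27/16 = (t - 3/4)^2*(t + 1)*(t + 3)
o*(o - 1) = o^2 - o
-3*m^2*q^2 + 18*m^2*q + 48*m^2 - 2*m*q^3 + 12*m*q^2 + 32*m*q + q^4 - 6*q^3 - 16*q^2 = (-3*m + q)*(m + q)*(q - 8)*(q + 2)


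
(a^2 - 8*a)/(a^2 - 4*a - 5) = a*(8 - a)/(-a^2 + 4*a + 5)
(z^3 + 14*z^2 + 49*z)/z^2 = z + 14 + 49/z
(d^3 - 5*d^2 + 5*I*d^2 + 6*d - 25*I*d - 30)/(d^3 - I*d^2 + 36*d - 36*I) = (d - 5)/(d - 6*I)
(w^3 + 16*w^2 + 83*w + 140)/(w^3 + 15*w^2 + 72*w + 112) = (w + 5)/(w + 4)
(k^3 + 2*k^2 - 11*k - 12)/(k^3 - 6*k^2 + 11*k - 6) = (k^2 + 5*k + 4)/(k^2 - 3*k + 2)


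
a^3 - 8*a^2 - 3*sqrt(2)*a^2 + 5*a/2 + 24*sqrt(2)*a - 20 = (a - 8)*(a - 5*sqrt(2)/2)*(a - sqrt(2)/2)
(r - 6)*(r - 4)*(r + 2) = r^3 - 8*r^2 + 4*r + 48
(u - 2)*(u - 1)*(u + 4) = u^3 + u^2 - 10*u + 8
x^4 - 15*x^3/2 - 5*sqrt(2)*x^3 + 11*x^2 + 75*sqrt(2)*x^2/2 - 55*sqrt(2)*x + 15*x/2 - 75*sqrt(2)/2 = (x - 5)*(x - 3)*(x + 1/2)*(x - 5*sqrt(2))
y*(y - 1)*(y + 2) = y^3 + y^2 - 2*y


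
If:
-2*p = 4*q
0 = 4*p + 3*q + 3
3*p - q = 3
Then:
No Solution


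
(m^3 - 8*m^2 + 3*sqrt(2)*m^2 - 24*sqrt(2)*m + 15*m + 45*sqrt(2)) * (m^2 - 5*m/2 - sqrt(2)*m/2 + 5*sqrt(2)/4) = m^5 - 21*m^4/2 + 5*sqrt(2)*m^4/2 - 105*sqrt(2)*m^3/4 + 32*m^3 - 6*m^2 + 175*sqrt(2)*m^2/2 - 375*sqrt(2)*m/4 - 105*m + 225/2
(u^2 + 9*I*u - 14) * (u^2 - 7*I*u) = u^4 + 2*I*u^3 + 49*u^2 + 98*I*u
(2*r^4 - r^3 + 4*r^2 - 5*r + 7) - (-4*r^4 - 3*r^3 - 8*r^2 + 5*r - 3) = 6*r^4 + 2*r^3 + 12*r^2 - 10*r + 10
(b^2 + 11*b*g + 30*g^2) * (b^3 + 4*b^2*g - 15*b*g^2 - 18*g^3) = b^5 + 15*b^4*g + 59*b^3*g^2 - 63*b^2*g^3 - 648*b*g^4 - 540*g^5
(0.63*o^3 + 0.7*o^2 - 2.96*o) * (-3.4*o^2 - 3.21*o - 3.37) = -2.142*o^5 - 4.4023*o^4 + 5.6939*o^3 + 7.1426*o^2 + 9.9752*o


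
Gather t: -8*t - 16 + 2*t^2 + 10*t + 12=2*t^2 + 2*t - 4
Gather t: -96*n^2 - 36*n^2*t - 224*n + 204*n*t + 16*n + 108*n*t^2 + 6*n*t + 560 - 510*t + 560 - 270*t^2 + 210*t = -96*n^2 - 208*n + t^2*(108*n - 270) + t*(-36*n^2 + 210*n - 300) + 1120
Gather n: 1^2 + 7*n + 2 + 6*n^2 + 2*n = 6*n^2 + 9*n + 3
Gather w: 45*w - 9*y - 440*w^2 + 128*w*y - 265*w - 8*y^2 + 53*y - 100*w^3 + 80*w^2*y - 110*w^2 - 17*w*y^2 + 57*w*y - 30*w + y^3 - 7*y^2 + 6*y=-100*w^3 + w^2*(80*y - 550) + w*(-17*y^2 + 185*y - 250) + y^3 - 15*y^2 + 50*y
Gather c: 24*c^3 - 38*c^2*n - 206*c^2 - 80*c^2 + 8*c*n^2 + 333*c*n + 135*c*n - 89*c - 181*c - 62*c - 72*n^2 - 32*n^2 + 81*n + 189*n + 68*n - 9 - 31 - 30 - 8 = 24*c^3 + c^2*(-38*n - 286) + c*(8*n^2 + 468*n - 332) - 104*n^2 + 338*n - 78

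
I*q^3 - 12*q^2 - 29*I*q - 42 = (q + 6*I)*(q + 7*I)*(I*q + 1)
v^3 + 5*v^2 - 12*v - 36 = (v - 3)*(v + 2)*(v + 6)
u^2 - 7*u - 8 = (u - 8)*(u + 1)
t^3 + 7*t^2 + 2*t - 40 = (t - 2)*(t + 4)*(t + 5)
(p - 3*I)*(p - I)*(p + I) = p^3 - 3*I*p^2 + p - 3*I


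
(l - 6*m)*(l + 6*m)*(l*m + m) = l^3*m + l^2*m - 36*l*m^3 - 36*m^3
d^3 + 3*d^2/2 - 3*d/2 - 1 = (d - 1)*(d + 1/2)*(d + 2)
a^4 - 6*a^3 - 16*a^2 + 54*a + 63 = (a - 7)*(a - 3)*(a + 1)*(a + 3)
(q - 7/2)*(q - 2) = q^2 - 11*q/2 + 7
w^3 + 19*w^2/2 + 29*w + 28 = (w + 2)*(w + 7/2)*(w + 4)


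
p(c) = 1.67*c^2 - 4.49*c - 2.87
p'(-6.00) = -24.53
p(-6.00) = 84.19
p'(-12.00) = -44.57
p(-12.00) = 291.49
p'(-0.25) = -5.32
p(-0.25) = -1.64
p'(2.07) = 2.42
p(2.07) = -5.01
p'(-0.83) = -7.26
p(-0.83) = 2.01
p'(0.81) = -1.78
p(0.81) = -5.41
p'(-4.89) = -20.82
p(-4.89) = 59.02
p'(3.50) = 7.20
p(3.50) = 1.87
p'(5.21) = 12.91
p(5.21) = 19.07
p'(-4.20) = -18.52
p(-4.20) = 45.45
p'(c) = 3.34*c - 4.49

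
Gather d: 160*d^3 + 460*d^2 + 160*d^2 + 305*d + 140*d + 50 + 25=160*d^3 + 620*d^2 + 445*d + 75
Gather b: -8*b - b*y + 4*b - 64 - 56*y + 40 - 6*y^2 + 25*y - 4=b*(-y - 4) - 6*y^2 - 31*y - 28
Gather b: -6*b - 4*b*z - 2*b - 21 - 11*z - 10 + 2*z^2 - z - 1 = b*(-4*z - 8) + 2*z^2 - 12*z - 32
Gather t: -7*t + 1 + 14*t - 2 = 7*t - 1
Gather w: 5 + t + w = t + w + 5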